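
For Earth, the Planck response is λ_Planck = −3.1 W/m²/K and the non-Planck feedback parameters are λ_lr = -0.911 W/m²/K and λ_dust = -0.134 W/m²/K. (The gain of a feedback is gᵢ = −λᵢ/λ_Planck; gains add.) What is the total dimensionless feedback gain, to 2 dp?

-0.34

Convert to gains: g_lr = -0.911/3.1 = -0.2939; g_dust = -0.134/3.1 = -0.04323.
Total gain g = -0.33713.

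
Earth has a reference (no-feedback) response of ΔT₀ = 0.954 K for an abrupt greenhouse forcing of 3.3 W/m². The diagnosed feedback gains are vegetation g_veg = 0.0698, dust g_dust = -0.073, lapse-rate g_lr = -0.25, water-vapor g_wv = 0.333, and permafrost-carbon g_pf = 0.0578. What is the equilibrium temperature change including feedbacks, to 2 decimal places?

1.11 K

Total gain g = 0.0698 − 0.073 − 0.25 + 0.333 + 0.0578 = 0.1376.
Amplification A = 1/(1 − 0.1376) = 1.16.
ΔT = 0.954 × 1.16 = 1.11 K.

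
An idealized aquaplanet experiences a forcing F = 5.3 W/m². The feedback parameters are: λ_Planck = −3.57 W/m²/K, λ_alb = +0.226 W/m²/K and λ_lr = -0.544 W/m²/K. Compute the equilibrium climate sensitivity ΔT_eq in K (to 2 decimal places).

Net feedback parameter λ = (−3.57) + (+0.226) + (-0.544) = -3.888 W/m²/K.
ΔT = −F/λ = −5.3/(-3.888) = 1.36 K.

1.36 K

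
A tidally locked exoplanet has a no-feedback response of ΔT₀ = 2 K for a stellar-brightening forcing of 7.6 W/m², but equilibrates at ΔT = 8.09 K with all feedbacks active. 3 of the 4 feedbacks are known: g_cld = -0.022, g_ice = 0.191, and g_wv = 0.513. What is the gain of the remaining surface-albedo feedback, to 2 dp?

0.07

Amplification A = ΔT/ΔT₀ = 8.09/2 = 4.045.
Total gain g = 1 − 1/A = 1 − 1/4.045 = 0.7528.
Known gains sum to -0.022 + 0.191 + 0.513 = 0.682.
g_alb = 0.7528 − 0.682 = 0.07.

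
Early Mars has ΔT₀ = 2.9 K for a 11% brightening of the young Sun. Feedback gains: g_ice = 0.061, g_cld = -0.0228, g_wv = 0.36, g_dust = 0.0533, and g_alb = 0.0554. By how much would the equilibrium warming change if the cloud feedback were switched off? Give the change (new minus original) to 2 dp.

0.29 K

Original: g = 0.5069, ΔT = 2.9/(1−0.5069) = 5.8812 K.
Without cloud: g' = 0.5297, ΔT' = 2.9/(1−0.5297) = 6.1663 K.
Change = 6.1663 − 5.8812 = 0.29 K.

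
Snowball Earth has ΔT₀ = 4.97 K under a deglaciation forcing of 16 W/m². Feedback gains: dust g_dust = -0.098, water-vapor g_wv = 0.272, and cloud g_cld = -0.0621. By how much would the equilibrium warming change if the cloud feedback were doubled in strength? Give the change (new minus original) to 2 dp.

Original: g = 0.1119, ΔT = 4.97/(1−0.1119) = 5.5962 K.
With doubled cloud: g' = 0.0498, ΔT' = 4.97/(1−0.0498) = 5.2305 K.
Change = 5.2305 − 5.5962 = -0.37 K.

-0.37 K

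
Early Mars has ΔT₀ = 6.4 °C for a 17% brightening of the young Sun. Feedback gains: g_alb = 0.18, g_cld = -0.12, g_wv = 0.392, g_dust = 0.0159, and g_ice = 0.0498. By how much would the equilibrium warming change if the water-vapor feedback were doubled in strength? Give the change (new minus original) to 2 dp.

57.61 °C

Original: g = 0.5177, ΔT = 6.4/(1−0.5177) = 13.2697 °C.
With doubled water-vapor: g' = 0.9097, ΔT' = 6.4/(1−0.9097) = 70.8749 °C.
Change = 70.8749 − 13.2697 = 57.61 °C.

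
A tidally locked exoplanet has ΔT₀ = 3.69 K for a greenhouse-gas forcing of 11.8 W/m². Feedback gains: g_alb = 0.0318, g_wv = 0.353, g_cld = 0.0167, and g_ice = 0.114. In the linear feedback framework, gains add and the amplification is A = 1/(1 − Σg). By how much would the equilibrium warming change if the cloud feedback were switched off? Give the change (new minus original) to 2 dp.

Original: g = 0.5155, ΔT = 3.69/(1−0.5155) = 7.6161 K.
Without cloud: g' = 0.4988, ΔT' = 3.69/(1−0.4988) = 7.3623 K.
Change = 7.3623 − 7.6161 = -0.25 K.

-0.25 K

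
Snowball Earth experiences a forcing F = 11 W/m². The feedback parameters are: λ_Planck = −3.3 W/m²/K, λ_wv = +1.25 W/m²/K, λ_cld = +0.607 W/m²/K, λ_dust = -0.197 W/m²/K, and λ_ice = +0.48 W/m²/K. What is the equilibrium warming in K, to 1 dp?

Net feedback parameter λ = (−3.3) + (+1.25) + (+0.607) + (-0.197) + (+0.48) = -1.16 W/m²/K.
ΔT = −F/λ = −11/(-1.16) = 9.5 K.

9.5 K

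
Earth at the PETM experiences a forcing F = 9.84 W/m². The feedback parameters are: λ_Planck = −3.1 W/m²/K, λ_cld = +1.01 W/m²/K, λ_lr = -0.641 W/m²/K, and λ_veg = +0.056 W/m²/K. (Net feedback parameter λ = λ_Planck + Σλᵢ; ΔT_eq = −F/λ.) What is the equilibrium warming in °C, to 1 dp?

3.7 °C

Net feedback parameter λ = (−3.1) + (+1.01) + (-0.641) + (+0.056) = -2.675 W/m²/K.
ΔT = −F/λ = −9.84/(-2.675) = 3.7 °C.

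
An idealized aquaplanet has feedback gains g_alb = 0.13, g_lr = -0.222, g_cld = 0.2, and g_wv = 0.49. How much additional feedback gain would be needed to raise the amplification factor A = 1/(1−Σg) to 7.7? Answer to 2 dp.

Current total gain = 0.598.
Target gain for A = 7.7: g* = 1 − 1/7.7 = 0.8701.
Additional gain needed = 0.8701 − 0.598 = 0.27.

0.27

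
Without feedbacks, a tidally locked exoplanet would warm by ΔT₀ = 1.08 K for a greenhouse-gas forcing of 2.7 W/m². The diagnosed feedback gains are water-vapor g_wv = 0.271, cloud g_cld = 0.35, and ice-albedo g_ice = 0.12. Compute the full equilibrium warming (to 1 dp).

4.2 K

Total gain g = 0.271 + 0.35 + 0.12 = 0.741.
Amplification A = 1/(1 − 0.741) = 3.861.
ΔT = 1.08 × 3.861 = 4.2 K.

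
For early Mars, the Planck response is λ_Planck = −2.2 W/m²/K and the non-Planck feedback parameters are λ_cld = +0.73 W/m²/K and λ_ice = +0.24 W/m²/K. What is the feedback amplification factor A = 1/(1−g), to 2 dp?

1.79

Convert to gains: g_cld = 0.73/2.2 = 0.3318; g_ice = 0.24/2.2 = 0.1091.
Total gain g = 0.4409.
A = 1/(1 − 0.4409) = 1.79.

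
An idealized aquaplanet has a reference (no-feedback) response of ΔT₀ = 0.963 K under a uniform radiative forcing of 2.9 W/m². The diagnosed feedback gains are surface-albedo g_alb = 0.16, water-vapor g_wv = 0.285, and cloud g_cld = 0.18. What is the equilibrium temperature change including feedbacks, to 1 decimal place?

2.6 K

Total gain g = 0.16 + 0.285 + 0.18 = 0.625.
Amplification A = 1/(1 − 0.625) = 2.667.
ΔT = 0.963 × 2.667 = 2.6 K.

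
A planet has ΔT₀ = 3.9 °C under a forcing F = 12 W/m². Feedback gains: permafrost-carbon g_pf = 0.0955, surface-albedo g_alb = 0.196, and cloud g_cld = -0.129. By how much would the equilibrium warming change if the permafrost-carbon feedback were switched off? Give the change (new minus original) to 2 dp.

Original: g = 0.1625, ΔT = 3.9/(1−0.1625) = 4.6567 °C.
Without permafrost-carbon: g' = 0.067, ΔT' = 3.9/(1−0.067) = 4.1801 °C.
Change = 4.1801 − 4.6567 = -0.48 °C.

-0.48 °C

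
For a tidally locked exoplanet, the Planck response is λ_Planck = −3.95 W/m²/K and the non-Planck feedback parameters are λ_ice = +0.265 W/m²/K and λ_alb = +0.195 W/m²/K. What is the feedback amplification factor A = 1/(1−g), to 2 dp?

Convert to gains: g_ice = 0.265/3.95 = 0.06709; g_alb = 0.195/3.95 = 0.04937.
Total gain g = 0.11646.
A = 1/(1 − 0.11646) = 1.13.

1.13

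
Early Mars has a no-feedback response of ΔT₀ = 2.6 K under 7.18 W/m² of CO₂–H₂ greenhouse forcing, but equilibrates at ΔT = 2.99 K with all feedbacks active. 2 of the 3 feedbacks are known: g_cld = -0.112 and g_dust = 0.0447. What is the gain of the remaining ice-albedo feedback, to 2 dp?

Amplification A = ΔT/ΔT₀ = 2.99/2.6 = 1.15.
Total gain g = 1 − 1/A = 1 − 1/1.15 = 0.1304.
Known gains sum to -0.112 + 0.0447 = -0.0673.
g_ice = 0.1304 + 0.0673 = 0.20.

0.20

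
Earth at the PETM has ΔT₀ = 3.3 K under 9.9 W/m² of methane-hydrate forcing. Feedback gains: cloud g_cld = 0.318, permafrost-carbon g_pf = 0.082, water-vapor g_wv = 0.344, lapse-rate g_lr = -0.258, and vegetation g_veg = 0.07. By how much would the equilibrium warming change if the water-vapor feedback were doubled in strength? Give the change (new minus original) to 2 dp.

Original: g = 0.556, ΔT = 3.3/(1−0.556) = 7.4324 K.
With doubled water-vapor: g' = 0.9, ΔT' = 3.3/(1−0.9) = 33.0000 K.
Change = 33.0000 − 7.4324 = 25.57 K.

25.57 K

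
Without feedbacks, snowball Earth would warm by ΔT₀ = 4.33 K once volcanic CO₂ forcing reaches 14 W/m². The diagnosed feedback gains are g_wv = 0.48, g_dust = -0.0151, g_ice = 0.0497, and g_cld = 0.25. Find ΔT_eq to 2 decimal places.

18.39 K

Total gain g = 0.48 − 0.0151 + 0.0497 + 0.25 = 0.7646.
Amplification A = 1/(1 − 0.7646) = 4.248.
ΔT = 4.33 × 4.248 = 18.39 K.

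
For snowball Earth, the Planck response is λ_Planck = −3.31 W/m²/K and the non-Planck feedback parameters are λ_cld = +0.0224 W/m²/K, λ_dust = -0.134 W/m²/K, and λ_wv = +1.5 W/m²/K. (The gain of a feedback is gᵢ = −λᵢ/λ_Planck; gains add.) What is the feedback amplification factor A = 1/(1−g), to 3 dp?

1.723

Convert to gains: g_cld = 0.0224/3.31 = 0.006767; g_dust = -0.134/3.31 = -0.04048; g_wv = 1.5/3.31 = 0.4532.
Total gain g = 0.419487.
A = 1/(1 − 0.419487) = 1.723.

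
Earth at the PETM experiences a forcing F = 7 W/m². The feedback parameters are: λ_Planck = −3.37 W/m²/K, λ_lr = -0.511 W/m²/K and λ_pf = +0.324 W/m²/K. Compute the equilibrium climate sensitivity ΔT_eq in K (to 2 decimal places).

Net feedback parameter λ = (−3.37) + (-0.511) + (+0.324) = -3.557 W/m²/K.
ΔT = −F/λ = −7/(-3.557) = 1.97 K.

1.97 K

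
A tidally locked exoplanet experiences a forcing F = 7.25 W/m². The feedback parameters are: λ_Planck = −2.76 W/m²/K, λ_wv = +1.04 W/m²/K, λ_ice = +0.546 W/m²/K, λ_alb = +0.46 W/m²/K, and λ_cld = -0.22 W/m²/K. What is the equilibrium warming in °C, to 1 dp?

Net feedback parameter λ = (−2.76) + (+1.04) + (+0.546) + (+0.46) + (-0.22) = -0.934 W/m²/K.
ΔT = −F/λ = −7.25/(-0.934) = 7.8 °C.

7.8 °C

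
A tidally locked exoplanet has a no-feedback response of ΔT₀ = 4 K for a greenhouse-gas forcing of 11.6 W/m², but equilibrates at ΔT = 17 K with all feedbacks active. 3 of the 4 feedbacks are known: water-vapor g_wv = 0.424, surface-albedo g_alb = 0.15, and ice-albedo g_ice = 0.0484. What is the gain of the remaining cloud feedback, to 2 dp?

0.14

Amplification A = ΔT/ΔT₀ = 17/4 = 4.25.
Total gain g = 1 − 1/A = 1 − 1/4.25 = 0.7647.
Known gains sum to 0.424 + 0.15 + 0.0484 = 0.6224.
g_cld = 0.7647 − 0.6224 = 0.14.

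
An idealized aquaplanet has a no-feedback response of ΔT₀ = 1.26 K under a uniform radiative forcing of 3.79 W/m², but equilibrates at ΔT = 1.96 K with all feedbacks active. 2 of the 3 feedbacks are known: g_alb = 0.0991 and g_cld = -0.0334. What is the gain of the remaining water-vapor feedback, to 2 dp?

0.29

Amplification A = ΔT/ΔT₀ = 1.96/1.26 = 1.556.
Total gain g = 1 − 1/A = 1 − 1/1.556 = 0.3573.
Known gains sum to 0.0991 − 0.0334 = 0.0657.
g_wv = 0.3573 − 0.0657 = 0.29.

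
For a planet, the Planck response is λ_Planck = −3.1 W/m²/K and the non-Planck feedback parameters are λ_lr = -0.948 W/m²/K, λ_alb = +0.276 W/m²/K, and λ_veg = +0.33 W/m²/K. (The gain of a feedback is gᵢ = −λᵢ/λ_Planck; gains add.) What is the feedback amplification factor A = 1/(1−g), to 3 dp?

Convert to gains: g_lr = -0.948/3.1 = -0.3058; g_alb = 0.276/3.1 = 0.08903; g_veg = 0.33/3.1 = 0.1065.
Total gain g = -0.11027.
A = 1/(1 + 0.11027) = 0.901.

0.901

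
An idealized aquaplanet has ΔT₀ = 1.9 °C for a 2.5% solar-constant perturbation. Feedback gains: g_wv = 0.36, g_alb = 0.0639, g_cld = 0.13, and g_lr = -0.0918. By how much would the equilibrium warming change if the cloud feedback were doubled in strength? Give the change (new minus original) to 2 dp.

1.13 °C

Original: g = 0.4621, ΔT = 1.9/(1−0.4621) = 3.5323 °C.
With doubled cloud: g' = 0.5921, ΔT' = 1.9/(1−0.5921) = 4.6580 °C.
Change = 4.6580 − 3.5323 = 1.13 °C.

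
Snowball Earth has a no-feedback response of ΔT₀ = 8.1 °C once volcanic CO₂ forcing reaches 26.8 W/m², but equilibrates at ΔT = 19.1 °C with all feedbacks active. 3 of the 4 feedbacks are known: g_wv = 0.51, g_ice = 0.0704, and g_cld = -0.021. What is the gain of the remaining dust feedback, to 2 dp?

Amplification A = ΔT/ΔT₀ = 19.1/8.1 = 2.358.
Total gain g = 1 − 1/A = 1 − 1/2.358 = 0.5759.
Known gains sum to 0.51 + 0.0704 − 0.021 = 0.5594.
g_dust = 0.5759 − 0.5594 = 0.02.

0.02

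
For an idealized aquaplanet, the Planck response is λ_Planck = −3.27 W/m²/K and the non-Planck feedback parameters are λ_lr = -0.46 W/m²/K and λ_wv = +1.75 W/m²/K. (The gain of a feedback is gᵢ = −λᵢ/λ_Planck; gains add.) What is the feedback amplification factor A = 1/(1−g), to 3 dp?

Convert to gains: g_lr = -0.46/3.27 = -0.1407; g_wv = 1.75/3.27 = 0.5352.
Total gain g = 0.3945.
A = 1/(1 − 0.3945) = 1.652.

1.652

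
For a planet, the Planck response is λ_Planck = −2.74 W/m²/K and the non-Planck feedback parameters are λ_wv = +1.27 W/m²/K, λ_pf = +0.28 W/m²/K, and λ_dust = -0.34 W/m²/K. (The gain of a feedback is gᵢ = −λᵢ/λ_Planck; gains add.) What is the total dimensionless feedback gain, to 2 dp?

0.44

Convert to gains: g_wv = 1.27/2.74 = 0.4635; g_pf = 0.28/2.74 = 0.1022; g_dust = -0.34/2.74 = -0.1241.
Total gain g = 0.4416.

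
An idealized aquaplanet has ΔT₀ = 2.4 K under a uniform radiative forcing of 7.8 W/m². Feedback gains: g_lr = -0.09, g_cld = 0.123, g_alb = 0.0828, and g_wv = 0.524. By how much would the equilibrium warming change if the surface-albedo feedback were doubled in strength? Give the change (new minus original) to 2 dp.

1.99 K

Original: g = 0.6398, ΔT = 2.4/(1−0.6398) = 6.6630 K.
With doubled surface-albedo: g' = 0.7226, ΔT' = 2.4/(1−0.7226) = 8.6518 K.
Change = 8.6518 − 6.6630 = 1.99 K.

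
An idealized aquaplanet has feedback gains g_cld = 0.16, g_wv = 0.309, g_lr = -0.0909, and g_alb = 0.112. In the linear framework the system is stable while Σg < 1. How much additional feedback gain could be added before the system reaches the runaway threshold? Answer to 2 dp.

Current total gain = 0.16 + 0.309 − 0.0909 + 0.112 = 0.4901.
Margin to runaway = 1 − 0.4901 = 0.51.

0.51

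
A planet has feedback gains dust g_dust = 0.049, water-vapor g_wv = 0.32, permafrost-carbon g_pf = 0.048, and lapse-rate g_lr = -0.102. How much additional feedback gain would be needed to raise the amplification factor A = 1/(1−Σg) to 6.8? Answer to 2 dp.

Current total gain = 0.315.
Target gain for A = 6.8: g* = 1 − 1/6.8 = 0.8529.
Additional gain needed = 0.8529 − 0.315 = 0.54.

0.54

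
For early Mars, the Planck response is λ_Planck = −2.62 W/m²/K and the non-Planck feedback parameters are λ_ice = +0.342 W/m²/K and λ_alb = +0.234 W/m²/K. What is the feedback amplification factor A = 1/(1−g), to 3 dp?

1.282

Convert to gains: g_ice = 0.342/2.62 = 0.1305; g_alb = 0.234/2.62 = 0.08931.
Total gain g = 0.21981.
A = 1/(1 − 0.21981) = 1.282.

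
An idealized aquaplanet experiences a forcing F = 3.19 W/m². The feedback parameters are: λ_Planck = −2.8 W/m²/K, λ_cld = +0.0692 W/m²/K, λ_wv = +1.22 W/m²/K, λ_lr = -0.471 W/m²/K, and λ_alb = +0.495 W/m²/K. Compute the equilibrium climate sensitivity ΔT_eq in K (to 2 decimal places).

2.15 K

Net feedback parameter λ = (−2.8) + (+0.0692) + (+1.22) + (-0.471) + (+0.495) = -1.4868 W/m²/K.
ΔT = −F/λ = −3.19/(-1.4868) = 2.15 K.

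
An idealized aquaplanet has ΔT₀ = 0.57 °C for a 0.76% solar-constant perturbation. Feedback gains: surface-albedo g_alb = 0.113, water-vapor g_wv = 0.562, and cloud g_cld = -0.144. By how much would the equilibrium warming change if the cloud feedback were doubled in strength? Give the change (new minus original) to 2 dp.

-0.29 °C

Original: g = 0.531, ΔT = 0.57/(1−0.531) = 1.2154 °C.
With doubled cloud: g' = 0.387, ΔT' = 0.57/(1−0.387) = 0.9299 °C.
Change = 0.9299 − 1.2154 = -0.29 °C.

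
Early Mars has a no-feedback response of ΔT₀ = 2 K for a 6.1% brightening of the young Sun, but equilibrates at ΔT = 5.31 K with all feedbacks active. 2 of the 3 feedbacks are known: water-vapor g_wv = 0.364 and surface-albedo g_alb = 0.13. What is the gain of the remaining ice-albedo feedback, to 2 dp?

0.13

Amplification A = ΔT/ΔT₀ = 5.31/2 = 2.655.
Total gain g = 1 − 1/A = 1 − 1/2.655 = 0.6234.
Known gains sum to 0.364 + 0.13 = 0.494.
g_ice = 0.6234 − 0.494 = 0.13.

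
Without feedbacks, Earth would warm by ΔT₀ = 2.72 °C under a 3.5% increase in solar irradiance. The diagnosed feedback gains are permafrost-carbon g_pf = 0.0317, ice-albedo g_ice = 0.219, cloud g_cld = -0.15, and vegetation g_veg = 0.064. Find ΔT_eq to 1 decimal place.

Total gain g = 0.0317 + 0.219 − 0.15 + 0.064 = 0.1647.
Amplification A = 1/(1 − 0.1647) = 1.197.
ΔT = 2.72 × 1.197 = 3.3 °C.

3.3 °C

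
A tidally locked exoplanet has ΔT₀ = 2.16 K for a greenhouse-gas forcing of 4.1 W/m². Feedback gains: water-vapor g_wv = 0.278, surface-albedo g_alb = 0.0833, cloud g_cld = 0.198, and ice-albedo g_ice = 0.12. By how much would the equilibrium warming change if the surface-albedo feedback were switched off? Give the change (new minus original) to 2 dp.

-1.39 K

Original: g = 0.6793, ΔT = 2.16/(1−0.6793) = 6.7353 K.
Without surface-albedo: g' = 0.596, ΔT' = 2.16/(1−0.596) = 5.3465 K.
Change = 5.3465 − 6.7353 = -1.39 K.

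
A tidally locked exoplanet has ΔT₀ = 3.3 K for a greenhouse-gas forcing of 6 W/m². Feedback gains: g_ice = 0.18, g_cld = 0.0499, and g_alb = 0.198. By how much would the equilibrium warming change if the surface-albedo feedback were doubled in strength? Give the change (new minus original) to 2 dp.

Original: g = 0.4279, ΔT = 3.3/(1−0.4279) = 5.7682 K.
With doubled surface-albedo: g' = 0.6259, ΔT' = 3.3/(1−0.6259) = 8.8212 K.
Change = 8.8212 − 5.7682 = 3.05 K.

3.05 K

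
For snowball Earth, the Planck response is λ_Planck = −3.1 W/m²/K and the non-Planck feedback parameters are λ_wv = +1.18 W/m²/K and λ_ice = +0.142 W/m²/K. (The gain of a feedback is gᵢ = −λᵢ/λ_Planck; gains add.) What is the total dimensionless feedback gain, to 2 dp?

0.43

Convert to gains: g_wv = 1.18/3.1 = 0.3806; g_ice = 0.142/3.1 = 0.04581.
Total gain g = 0.42641.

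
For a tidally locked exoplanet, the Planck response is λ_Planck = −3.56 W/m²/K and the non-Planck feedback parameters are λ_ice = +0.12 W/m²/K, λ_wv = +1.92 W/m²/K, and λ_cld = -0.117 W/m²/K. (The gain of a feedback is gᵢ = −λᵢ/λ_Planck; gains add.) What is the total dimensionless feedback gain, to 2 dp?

Convert to gains: g_ice = 0.12/3.56 = 0.03371; g_wv = 1.92/3.56 = 0.5393; g_cld = -0.117/3.56 = -0.03287.
Total gain g = 0.54014.

0.54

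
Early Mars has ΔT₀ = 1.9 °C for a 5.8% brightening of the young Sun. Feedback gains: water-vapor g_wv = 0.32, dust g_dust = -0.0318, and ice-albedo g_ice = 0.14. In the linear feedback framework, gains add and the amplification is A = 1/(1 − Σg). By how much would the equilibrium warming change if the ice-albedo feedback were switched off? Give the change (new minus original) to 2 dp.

-0.65 °C

Original: g = 0.4282, ΔT = 1.9/(1−0.4282) = 3.3228 °C.
Without ice-albedo: g' = 0.2882, ΔT' = 1.9/(1−0.2882) = 2.6693 °C.
Change = 2.6693 − 3.3228 = -0.65 °C.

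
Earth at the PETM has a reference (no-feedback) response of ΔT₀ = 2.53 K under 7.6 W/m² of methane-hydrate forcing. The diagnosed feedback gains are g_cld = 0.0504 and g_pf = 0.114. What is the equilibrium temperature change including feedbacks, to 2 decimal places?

Total gain g = 0.0504 + 0.114 = 0.1644.
Amplification A = 1/(1 − 0.1644) = 1.197.
ΔT = 2.53 × 1.197 = 3.03 K.

3.03 K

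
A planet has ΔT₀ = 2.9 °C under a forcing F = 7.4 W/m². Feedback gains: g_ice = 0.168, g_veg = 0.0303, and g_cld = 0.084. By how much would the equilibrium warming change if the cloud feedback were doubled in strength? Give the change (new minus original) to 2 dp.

0.54 °C

Original: g = 0.2823, ΔT = 2.9/(1−0.2823) = 4.0407 °C.
With doubled cloud: g' = 0.3663, ΔT' = 2.9/(1−0.3663) = 4.5763 °C.
Change = 4.5763 − 4.0407 = 0.54 °C.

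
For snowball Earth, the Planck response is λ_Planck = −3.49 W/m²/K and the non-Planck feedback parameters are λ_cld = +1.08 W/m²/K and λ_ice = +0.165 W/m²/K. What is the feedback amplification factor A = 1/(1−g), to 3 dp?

1.555

Convert to gains: g_cld = 1.08/3.49 = 0.3095; g_ice = 0.165/3.49 = 0.04728.
Total gain g = 0.35678.
A = 1/(1 − 0.35678) = 1.555.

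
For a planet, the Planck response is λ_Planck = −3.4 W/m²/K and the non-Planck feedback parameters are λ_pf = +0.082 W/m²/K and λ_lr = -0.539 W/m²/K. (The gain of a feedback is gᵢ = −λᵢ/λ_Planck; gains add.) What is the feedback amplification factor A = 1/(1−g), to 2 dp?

Convert to gains: g_pf = 0.082/3.4 = 0.02412; g_lr = -0.539/3.4 = -0.1585.
Total gain g = -0.13438.
A = 1/(1 + 0.13438) = 0.88.

0.88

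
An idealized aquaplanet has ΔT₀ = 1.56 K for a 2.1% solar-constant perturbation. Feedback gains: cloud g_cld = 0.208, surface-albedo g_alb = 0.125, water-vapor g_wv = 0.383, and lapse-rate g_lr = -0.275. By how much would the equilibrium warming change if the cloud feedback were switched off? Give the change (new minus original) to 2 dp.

Original: g = 0.441, ΔT = 1.56/(1−0.441) = 2.7907 K.
Without cloud: g' = 0.233, ΔT' = 1.56/(1−0.233) = 2.0339 K.
Change = 2.0339 − 2.7907 = -0.76 K.

-0.76 K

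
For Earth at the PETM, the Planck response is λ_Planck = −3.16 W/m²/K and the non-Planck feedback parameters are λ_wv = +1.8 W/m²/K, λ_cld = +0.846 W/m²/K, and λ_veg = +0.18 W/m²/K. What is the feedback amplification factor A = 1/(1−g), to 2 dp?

Convert to gains: g_wv = 1.8/3.16 = 0.5696; g_cld = 0.846/3.16 = 0.2677; g_veg = 0.18/3.16 = 0.05696.
Total gain g = 0.89426.
A = 1/(1 − 0.89426) = 9.46.

9.46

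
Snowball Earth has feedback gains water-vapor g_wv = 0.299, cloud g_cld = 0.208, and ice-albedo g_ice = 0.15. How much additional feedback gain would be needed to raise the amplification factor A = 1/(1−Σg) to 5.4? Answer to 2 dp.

Current total gain = 0.657.
Target gain for A = 5.4: g* = 1 − 1/5.4 = 0.8148.
Additional gain needed = 0.8148 − 0.657 = 0.16.

0.16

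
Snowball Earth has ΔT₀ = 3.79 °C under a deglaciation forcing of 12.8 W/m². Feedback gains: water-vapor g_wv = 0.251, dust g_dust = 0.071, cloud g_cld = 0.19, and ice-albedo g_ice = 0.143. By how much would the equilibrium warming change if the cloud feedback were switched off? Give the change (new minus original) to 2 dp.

-3.90 °C

Original: g = 0.655, ΔT = 3.79/(1−0.655) = 10.9855 °C.
Without cloud: g' = 0.465, ΔT' = 3.79/(1−0.465) = 7.0841 °C.
Change = 7.0841 − 10.9855 = -3.90 °C.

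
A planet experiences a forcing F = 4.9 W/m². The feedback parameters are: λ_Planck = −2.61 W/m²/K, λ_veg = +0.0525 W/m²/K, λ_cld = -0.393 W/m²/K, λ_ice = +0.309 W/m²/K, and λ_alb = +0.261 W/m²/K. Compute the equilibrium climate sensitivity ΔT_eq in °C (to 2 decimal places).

2.06 °C

Net feedback parameter λ = (−2.61) + (+0.0525) + (-0.393) + (+0.309) + (+0.261) = -2.3805 W/m²/K.
ΔT = −F/λ = −4.9/(-2.3805) = 2.06 °C.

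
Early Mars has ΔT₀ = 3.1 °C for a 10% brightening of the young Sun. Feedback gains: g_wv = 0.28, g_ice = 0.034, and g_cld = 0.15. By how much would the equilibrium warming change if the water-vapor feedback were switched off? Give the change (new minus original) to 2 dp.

Original: g = 0.464, ΔT = 3.1/(1−0.464) = 5.7836 °C.
Without water-vapor: g' = 0.184, ΔT' = 3.1/(1−0.184) = 3.7990 °C.
Change = 3.7990 − 5.7836 = -1.98 °C.

-1.98 °C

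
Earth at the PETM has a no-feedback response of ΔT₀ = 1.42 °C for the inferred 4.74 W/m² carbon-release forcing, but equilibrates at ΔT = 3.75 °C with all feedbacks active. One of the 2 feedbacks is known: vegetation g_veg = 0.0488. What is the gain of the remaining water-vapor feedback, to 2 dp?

Amplification A = ΔT/ΔT₀ = 3.75/1.42 = 2.641.
Total gain g = 1 − 1/A = 1 − 1/2.641 = 0.6214.
The known gain is 0.0488.
g_wv = 0.6214 − 0.0488 = 0.57.

0.57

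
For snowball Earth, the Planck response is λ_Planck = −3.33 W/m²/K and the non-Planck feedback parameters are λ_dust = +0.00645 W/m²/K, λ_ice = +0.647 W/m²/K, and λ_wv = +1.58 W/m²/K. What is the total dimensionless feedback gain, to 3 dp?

Convert to gains: g_dust = 0.00645/3.33 = 0.001937; g_ice = 0.647/3.33 = 0.1943; g_wv = 1.58/3.33 = 0.4745.
Total gain g = 0.670737.

0.671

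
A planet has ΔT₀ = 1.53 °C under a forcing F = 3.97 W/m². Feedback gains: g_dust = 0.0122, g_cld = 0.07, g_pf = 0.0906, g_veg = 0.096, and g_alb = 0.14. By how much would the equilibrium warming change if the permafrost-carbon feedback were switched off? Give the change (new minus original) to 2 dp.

Original: g = 0.4088, ΔT = 1.53/(1−0.4088) = 2.5880 °C.
Without permafrost-carbon: g' = 0.3182, ΔT' = 1.53/(1−0.3182) = 2.2441 °C.
Change = 2.2441 − 2.5880 = -0.34 °C.

-0.34 °C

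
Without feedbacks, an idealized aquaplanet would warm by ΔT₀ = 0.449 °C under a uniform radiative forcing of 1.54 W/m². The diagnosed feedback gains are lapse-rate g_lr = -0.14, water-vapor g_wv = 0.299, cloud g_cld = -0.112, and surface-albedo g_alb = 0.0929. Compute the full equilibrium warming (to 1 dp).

0.5 °C

Total gain g = -0.14 + 0.299 − 0.112 + 0.0929 = 0.1399.
Amplification A = 1/(1 − 0.1399) = 1.163.
ΔT = 0.449 × 1.163 = 0.5 °C.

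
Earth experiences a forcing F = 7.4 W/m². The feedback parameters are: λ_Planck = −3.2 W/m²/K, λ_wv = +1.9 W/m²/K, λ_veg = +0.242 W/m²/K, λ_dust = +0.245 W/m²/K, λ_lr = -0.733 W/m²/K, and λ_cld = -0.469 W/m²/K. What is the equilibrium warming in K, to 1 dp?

Net feedback parameter λ = (−3.2) + (+1.9) + (+0.242) + (+0.245) + (-0.733) + (-0.469) = -2.015 W/m²/K.
ΔT = −F/λ = −7.4/(-2.015) = 3.7 K.

3.7 K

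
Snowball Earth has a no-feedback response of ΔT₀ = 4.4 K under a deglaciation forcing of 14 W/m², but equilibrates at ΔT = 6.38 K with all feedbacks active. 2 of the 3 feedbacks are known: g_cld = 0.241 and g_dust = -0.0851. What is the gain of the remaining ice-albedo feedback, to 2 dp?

Amplification A = ΔT/ΔT₀ = 6.38/4.4 = 1.45.
Total gain g = 1 − 1/A = 1 − 1/1.45 = 0.3103.
Known gains sum to 0.241 − 0.0851 = 0.1559.
g_ice = 0.3103 − 0.1559 = 0.15.

0.15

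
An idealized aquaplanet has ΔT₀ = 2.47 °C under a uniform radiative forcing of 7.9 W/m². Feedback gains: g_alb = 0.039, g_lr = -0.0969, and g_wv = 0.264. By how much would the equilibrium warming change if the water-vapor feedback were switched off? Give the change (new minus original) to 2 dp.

-0.78 °C

Original: g = 0.2061, ΔT = 2.47/(1−0.2061) = 3.1112 °C.
Without water-vapor: g' = -0.0579, ΔT' = 2.47/(1+0.0579) = 2.3348 °C.
Change = 2.3348 − 3.1112 = -0.78 °C.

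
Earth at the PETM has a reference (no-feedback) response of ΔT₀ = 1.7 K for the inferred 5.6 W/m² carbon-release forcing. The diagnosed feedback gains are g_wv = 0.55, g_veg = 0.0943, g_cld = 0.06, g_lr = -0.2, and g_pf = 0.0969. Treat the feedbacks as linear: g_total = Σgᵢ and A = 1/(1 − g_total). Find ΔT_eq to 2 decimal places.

4.26 K

Total gain g = 0.55 + 0.0943 + 0.06 − 0.2 + 0.0969 = 0.6012.
Amplification A = 1/(1 − 0.6012) = 2.508.
ΔT = 1.7 × 2.508 = 4.26 K.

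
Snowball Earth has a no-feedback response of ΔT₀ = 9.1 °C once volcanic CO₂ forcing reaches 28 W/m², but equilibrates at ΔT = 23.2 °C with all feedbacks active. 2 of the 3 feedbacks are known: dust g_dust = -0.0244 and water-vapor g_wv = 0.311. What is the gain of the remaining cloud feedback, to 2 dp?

0.32

Amplification A = ΔT/ΔT₀ = 23.2/9.1 = 2.549.
Total gain g = 1 − 1/A = 1 − 1/2.549 = 0.6077.
Known gains sum to -0.0244 + 0.311 = 0.2866.
g_cld = 0.6077 − 0.2866 = 0.32.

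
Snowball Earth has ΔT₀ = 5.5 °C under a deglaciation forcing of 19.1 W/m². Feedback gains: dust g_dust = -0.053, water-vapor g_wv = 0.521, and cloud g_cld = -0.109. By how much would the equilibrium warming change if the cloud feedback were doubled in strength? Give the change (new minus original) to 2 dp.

Original: g = 0.359, ΔT = 5.5/(1−0.359) = 8.5803 °C.
With doubled cloud: g' = 0.25, ΔT' = 5.5/(1−0.25) = 7.3333 °C.
Change = 7.3333 − 8.5803 = -1.25 °C.

-1.25 °C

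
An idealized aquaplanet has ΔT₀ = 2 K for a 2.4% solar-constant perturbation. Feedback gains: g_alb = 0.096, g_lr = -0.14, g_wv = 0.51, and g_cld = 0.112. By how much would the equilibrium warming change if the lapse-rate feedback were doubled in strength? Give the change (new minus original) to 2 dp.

Original: g = 0.578, ΔT = 2/(1−0.578) = 4.7393 K.
With doubled lapse-rate: g' = 0.438, ΔT' = 2/(1−0.438) = 3.5587 K.
Change = 3.5587 − 4.7393 = -1.18 K.

-1.18 K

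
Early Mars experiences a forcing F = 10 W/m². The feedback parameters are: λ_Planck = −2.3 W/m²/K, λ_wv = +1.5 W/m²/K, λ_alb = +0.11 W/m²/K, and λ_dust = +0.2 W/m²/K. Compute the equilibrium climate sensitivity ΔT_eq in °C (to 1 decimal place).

20.4 °C

Net feedback parameter λ = (−2.3) + (+1.5) + (+0.11) + (+0.2) = -0.49 W/m²/K.
ΔT = −F/λ = −10/(-0.49) = 20.4 °C.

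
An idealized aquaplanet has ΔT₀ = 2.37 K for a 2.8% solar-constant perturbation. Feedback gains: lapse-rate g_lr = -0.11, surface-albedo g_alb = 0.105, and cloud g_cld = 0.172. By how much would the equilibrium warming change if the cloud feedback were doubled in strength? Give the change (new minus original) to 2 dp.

Original: g = 0.167, ΔT = 2.37/(1−0.167) = 2.8451 K.
With doubled cloud: g' = 0.339, ΔT' = 2.37/(1−0.339) = 3.5855 K.
Change = 3.5855 − 2.8451 = 0.74 K.

0.74 K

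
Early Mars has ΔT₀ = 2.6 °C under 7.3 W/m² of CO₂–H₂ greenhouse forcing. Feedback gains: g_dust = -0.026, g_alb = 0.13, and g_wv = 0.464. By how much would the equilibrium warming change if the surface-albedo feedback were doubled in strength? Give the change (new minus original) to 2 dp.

2.59 °C

Original: g = 0.568, ΔT = 2.6/(1−0.568) = 6.0185 °C.
With doubled surface-albedo: g' = 0.698, ΔT' = 2.6/(1−0.698) = 8.6093 °C.
Change = 8.6093 − 6.0185 = 2.59 °C.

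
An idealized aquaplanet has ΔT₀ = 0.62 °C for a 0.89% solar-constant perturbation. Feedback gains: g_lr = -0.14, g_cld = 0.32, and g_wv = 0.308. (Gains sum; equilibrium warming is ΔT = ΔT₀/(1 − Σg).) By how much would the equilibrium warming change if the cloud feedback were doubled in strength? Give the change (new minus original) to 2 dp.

Original: g = 0.488, ΔT = 0.62/(1−0.488) = 1.2109 °C.
With doubled cloud: g' = 0.808, ΔT' = 0.62/(1−0.808) = 3.2292 °C.
Change = 3.2292 − 1.2109 = 2.02 °C.

2.02 °C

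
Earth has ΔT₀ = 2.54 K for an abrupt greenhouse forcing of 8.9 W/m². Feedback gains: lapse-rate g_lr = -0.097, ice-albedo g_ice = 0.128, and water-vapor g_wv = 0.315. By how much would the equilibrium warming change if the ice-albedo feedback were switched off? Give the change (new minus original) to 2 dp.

Original: g = 0.346, ΔT = 2.54/(1−0.346) = 3.8838 K.
Without ice-albedo: g' = 0.218, ΔT' = 2.54/(1−0.218) = 3.2481 K.
Change = 3.2481 − 3.8838 = -0.64 K.

-0.64 K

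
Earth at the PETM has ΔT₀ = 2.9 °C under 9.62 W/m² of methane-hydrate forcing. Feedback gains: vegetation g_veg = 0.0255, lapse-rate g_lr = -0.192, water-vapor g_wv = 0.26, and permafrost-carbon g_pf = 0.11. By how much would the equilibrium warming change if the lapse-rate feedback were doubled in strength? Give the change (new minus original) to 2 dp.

-0.71 °C

Original: g = 0.2035, ΔT = 2.9/(1−0.2035) = 3.6409 °C.
With doubled lapse-rate: g' = 0.0115, ΔT' = 2.9/(1−0.0115) = 2.9337 °C.
Change = 2.9337 − 3.6409 = -0.71 °C.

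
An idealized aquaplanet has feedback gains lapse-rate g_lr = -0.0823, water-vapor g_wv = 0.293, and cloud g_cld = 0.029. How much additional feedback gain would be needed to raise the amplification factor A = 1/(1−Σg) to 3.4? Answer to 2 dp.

0.47

Current total gain = 0.2397.
Target gain for A = 3.4: g* = 1 − 1/3.4 = 0.7059.
Additional gain needed = 0.7059 − 0.2397 = 0.47.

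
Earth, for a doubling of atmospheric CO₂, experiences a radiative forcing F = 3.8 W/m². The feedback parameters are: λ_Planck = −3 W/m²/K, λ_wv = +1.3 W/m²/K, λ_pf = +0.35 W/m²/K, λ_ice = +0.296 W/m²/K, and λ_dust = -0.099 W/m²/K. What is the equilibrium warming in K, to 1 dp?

3.3 K

Net feedback parameter λ = (−3) + (+1.3) + (+0.35) + (+0.296) + (-0.099) = -1.153 W/m²/K.
ΔT = −F/λ = −3.8/(-1.153) = 3.3 K.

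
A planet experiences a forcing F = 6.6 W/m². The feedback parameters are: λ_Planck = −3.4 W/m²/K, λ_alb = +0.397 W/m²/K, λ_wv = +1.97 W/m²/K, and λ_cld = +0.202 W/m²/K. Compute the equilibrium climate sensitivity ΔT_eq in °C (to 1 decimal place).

7.9 °C

Net feedback parameter λ = (−3.4) + (+0.397) + (+1.97) + (+0.202) = -0.831 W/m²/K.
ΔT = −F/λ = −6.6/(-0.831) = 7.9 °C.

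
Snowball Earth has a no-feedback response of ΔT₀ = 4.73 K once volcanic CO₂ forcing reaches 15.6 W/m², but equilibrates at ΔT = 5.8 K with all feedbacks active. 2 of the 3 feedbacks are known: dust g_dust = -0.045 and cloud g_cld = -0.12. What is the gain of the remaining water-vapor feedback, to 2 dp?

0.35

Amplification A = ΔT/ΔT₀ = 5.8/4.73 = 1.226.
Total gain g = 1 − 1/A = 1 − 1/1.226 = 0.1843.
Known gains sum to -0.045 − 0.12 = -0.165.
g_wv = 0.1843 + 0.165 = 0.35.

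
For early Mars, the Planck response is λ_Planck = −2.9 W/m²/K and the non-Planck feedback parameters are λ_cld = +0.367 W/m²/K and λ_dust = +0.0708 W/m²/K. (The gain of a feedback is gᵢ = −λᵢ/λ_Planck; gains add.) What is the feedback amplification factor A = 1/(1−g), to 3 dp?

Convert to gains: g_cld = 0.367/2.9 = 0.1266; g_dust = 0.0708/2.9 = 0.02441.
Total gain g = 0.15101.
A = 1/(1 − 0.15101) = 1.178.

1.178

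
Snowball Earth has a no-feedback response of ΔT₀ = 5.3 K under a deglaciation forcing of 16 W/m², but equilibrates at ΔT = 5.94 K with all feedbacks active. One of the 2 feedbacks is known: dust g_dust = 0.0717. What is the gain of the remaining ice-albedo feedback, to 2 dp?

Amplification A = ΔT/ΔT₀ = 5.94/5.3 = 1.121.
Total gain g = 1 − 1/A = 1 − 1/1.121 = 0.1079.
The known gain is 0.0717.
g_ice = 0.1079 − 0.0717 = 0.04.

0.04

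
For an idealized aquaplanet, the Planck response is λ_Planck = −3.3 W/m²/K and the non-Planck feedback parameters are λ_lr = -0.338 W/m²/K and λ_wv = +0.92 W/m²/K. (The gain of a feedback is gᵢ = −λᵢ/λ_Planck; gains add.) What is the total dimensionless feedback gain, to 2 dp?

Convert to gains: g_lr = -0.338/3.3 = -0.1024; g_wv = 0.92/3.3 = 0.2788.
Total gain g = 0.1764.

0.18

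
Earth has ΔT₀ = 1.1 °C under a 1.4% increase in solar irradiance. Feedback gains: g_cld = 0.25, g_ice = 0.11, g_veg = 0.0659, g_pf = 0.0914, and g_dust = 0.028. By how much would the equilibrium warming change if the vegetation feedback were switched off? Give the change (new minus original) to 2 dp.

-0.31 °C

Original: g = 0.5453, ΔT = 1.1/(1−0.5453) = 2.4192 °C.
Without vegetation: g' = 0.4794, ΔT' = 1.1/(1−0.4794) = 2.1129 °C.
Change = 2.1129 − 2.4192 = -0.31 °C.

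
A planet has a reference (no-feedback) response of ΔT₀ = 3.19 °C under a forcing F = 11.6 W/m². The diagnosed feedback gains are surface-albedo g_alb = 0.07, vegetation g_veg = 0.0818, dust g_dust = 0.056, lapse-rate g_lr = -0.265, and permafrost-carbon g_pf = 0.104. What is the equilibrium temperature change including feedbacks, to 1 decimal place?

3.3 °C

Total gain g = 0.07 + 0.0818 + 0.056 − 0.265 + 0.104 = 0.0468.
Amplification A = 1/(1 − 0.0468) = 1.049.
ΔT = 3.19 × 1.049 = 3.3 °C.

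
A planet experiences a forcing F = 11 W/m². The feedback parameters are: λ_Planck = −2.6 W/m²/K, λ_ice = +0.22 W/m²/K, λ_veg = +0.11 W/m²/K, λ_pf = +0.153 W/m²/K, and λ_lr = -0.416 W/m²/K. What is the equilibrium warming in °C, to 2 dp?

4.34 °C

Net feedback parameter λ = (−2.6) + (+0.22) + (+0.11) + (+0.153) + (-0.416) = -2.533 W/m²/K.
ΔT = −F/λ = −11/(-2.533) = 4.34 °C.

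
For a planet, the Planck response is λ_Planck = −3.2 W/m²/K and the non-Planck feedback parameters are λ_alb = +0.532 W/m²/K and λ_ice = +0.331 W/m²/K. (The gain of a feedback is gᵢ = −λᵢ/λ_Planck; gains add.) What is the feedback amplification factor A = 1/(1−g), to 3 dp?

1.369

Convert to gains: g_alb = 0.532/3.2 = 0.1663; g_ice = 0.331/3.2 = 0.1034.
Total gain g = 0.2697.
A = 1/(1 − 0.2697) = 1.369.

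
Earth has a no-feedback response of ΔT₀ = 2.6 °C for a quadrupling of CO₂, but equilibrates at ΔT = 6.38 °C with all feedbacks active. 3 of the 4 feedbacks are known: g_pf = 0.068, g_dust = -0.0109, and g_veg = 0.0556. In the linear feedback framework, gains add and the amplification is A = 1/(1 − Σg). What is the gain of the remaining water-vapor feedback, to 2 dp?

0.48

Amplification A = ΔT/ΔT₀ = 6.38/2.6 = 2.454.
Total gain g = 1 − 1/A = 1 − 1/2.454 = 0.5925.
Known gains sum to 0.068 − 0.0109 + 0.0556 = 0.1127.
g_wv = 0.5925 − 0.1127 = 0.48.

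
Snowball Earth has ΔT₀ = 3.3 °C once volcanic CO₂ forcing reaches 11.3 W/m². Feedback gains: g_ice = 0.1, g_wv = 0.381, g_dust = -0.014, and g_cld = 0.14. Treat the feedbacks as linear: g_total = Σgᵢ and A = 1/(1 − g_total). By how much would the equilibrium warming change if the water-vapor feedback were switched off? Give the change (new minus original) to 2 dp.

-4.13 °C

Original: g = 0.607, ΔT = 3.3/(1−0.607) = 8.3969 °C.
Without water-vapor: g' = 0.226, ΔT' = 3.3/(1−0.226) = 4.2636 °C.
Change = 4.2636 − 8.3969 = -4.13 °C.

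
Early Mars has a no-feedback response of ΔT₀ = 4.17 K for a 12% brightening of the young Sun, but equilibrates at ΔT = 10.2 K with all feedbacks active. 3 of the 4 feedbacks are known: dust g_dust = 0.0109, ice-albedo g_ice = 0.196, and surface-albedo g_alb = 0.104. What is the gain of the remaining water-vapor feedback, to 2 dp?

Amplification A = ΔT/ΔT₀ = 10.2/4.17 = 2.446.
Total gain g = 1 − 1/A = 1 − 1/2.446 = 0.5912.
Known gains sum to 0.0109 + 0.196 + 0.104 = 0.3109.
g_wv = 0.5912 − 0.3109 = 0.28.

0.28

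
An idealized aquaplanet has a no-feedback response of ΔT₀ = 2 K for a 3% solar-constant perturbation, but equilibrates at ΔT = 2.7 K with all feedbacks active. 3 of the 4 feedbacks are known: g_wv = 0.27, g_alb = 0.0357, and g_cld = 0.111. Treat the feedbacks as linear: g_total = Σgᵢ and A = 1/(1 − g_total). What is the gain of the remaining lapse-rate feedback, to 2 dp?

-0.16

Amplification A = ΔT/ΔT₀ = 2.7/2 = 1.35.
Total gain g = 1 − 1/A = 1 − 1/1.35 = 0.2593.
Known gains sum to 0.27 + 0.0357 + 0.111 = 0.4167.
g_lr = 0.2593 − 0.4167 = -0.16.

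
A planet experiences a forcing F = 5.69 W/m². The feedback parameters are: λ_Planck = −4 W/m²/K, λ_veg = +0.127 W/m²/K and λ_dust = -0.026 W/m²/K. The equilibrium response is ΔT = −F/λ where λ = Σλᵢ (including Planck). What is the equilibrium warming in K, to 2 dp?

1.46 K

Net feedback parameter λ = (−4) + (+0.127) + (-0.026) = -3.899 W/m²/K.
ΔT = −F/λ = −5.69/(-3.899) = 1.46 K.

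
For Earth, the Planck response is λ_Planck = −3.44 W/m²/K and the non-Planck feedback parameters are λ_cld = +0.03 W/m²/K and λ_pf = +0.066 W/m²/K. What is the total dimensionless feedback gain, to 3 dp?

0.028

Convert to gains: g_cld = 0.03/3.44 = 0.008721; g_pf = 0.066/3.44 = 0.01919.
Total gain g = 0.027911.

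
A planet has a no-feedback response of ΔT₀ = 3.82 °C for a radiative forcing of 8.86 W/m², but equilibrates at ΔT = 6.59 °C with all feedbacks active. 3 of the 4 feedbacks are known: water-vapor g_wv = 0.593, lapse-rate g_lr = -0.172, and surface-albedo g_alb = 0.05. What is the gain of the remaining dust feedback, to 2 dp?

Amplification A = ΔT/ΔT₀ = 6.59/3.82 = 1.725.
Total gain g = 1 − 1/A = 1 − 1/1.725 = 0.4203.
Known gains sum to 0.593 − 0.172 + 0.05 = 0.471.
g_dust = 0.4203 − 0.471 = -0.05.

-0.05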